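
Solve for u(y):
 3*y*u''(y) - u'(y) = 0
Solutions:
 u(y) = C1 + C2*y^(4/3)


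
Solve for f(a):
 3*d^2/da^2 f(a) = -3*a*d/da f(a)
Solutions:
 f(a) = C1 + C2*erf(sqrt(2)*a/2)


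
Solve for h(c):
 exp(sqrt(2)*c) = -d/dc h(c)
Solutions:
 h(c) = C1 - sqrt(2)*exp(sqrt(2)*c)/2


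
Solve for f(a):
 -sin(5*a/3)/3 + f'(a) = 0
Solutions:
 f(a) = C1 - cos(5*a/3)/5


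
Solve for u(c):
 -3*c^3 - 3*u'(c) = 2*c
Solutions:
 u(c) = C1 - c^4/4 - c^2/3


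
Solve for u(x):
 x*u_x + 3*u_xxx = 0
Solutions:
 u(x) = C1 + Integral(C2*airyai(-3^(2/3)*x/3) + C3*airybi(-3^(2/3)*x/3), x)


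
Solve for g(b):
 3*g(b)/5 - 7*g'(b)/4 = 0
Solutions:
 g(b) = C1*exp(12*b/35)


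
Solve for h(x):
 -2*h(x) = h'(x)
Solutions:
 h(x) = C1*exp(-2*x)


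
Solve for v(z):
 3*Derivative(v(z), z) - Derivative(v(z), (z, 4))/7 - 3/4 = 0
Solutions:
 v(z) = C1 + C4*exp(21^(1/3)*z) + z/4 + (C2*sin(3^(5/6)*7^(1/3)*z/2) + C3*cos(3^(5/6)*7^(1/3)*z/2))*exp(-21^(1/3)*z/2)


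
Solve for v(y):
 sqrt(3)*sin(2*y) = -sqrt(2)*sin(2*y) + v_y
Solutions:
 v(y) = C1 - sqrt(3)*cos(2*y)/2 - sqrt(2)*cos(2*y)/2


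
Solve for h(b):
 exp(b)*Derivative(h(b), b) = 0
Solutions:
 h(b) = C1


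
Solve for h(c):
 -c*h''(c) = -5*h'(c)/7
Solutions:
 h(c) = C1 + C2*c^(12/7)


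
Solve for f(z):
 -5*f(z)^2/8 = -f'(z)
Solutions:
 f(z) = -8/(C1 + 5*z)


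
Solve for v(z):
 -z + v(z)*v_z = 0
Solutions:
 v(z) = -sqrt(C1 + z^2)
 v(z) = sqrt(C1 + z^2)


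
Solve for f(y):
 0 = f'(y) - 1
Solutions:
 f(y) = C1 + y


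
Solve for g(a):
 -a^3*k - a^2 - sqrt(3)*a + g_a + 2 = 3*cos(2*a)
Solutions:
 g(a) = C1 + a^4*k/4 + a^3/3 + sqrt(3)*a^2/2 - 2*a + 3*sin(2*a)/2


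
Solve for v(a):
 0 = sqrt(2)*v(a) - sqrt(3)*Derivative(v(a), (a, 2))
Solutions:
 v(a) = C1*exp(-2^(1/4)*3^(3/4)*a/3) + C2*exp(2^(1/4)*3^(3/4)*a/3)


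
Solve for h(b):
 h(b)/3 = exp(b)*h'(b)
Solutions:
 h(b) = C1*exp(-exp(-b)/3)


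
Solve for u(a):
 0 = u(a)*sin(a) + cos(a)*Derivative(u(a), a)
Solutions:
 u(a) = C1*cos(a)


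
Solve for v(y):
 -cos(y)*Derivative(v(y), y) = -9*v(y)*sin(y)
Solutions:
 v(y) = C1/cos(y)^9


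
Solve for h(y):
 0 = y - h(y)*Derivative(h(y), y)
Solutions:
 h(y) = -sqrt(C1 + y^2)
 h(y) = sqrt(C1 + y^2)


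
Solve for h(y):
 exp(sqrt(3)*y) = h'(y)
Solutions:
 h(y) = C1 + sqrt(3)*exp(sqrt(3)*y)/3


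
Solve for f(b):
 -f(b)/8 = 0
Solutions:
 f(b) = 0


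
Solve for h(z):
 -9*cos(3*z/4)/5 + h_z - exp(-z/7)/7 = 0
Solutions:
 h(z) = C1 + 12*sin(3*z/4)/5 - 1/exp(z)^(1/7)


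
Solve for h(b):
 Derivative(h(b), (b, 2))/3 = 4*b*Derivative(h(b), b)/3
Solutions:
 h(b) = C1 + C2*erfi(sqrt(2)*b)


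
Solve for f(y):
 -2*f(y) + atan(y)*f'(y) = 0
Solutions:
 f(y) = C1*exp(2*Integral(1/atan(y), y))


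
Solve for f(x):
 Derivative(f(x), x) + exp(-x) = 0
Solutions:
 f(x) = C1 + exp(-x)


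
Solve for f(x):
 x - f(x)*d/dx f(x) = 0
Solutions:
 f(x) = -sqrt(C1 + x^2)
 f(x) = sqrt(C1 + x^2)


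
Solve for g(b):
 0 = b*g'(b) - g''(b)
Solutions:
 g(b) = C1 + C2*erfi(sqrt(2)*b/2)


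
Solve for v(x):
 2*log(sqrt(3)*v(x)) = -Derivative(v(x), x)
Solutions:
 Integral(1/(2*log(_y) + log(3)), (_y, v(x))) = C1 - x


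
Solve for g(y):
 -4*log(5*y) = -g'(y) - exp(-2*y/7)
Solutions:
 g(y) = C1 + 4*y*log(y) + 4*y*(-1 + log(5)) + 7*exp(-2*y/7)/2


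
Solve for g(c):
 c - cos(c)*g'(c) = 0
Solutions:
 g(c) = C1 + Integral(c/cos(c), c)


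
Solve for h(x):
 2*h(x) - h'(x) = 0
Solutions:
 h(x) = C1*exp(2*x)


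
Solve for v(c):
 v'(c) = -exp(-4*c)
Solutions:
 v(c) = C1 + exp(-4*c)/4


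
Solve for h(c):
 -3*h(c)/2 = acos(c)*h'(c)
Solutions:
 h(c) = C1*exp(-3*Integral(1/acos(c), c)/2)


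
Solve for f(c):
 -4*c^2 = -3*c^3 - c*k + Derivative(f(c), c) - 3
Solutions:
 f(c) = C1 + 3*c^4/4 - 4*c^3/3 + c^2*k/2 + 3*c


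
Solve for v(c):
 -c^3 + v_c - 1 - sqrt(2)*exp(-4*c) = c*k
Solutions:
 v(c) = C1 + c^4/4 + c^2*k/2 + c - sqrt(2)*exp(-4*c)/4


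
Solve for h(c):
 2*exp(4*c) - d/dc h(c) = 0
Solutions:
 h(c) = C1 + exp(4*c)/2


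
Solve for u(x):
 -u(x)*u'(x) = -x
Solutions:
 u(x) = -sqrt(C1 + x^2)
 u(x) = sqrt(C1 + x^2)


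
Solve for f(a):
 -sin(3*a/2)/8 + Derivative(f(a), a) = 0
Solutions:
 f(a) = C1 - cos(3*a/2)/12


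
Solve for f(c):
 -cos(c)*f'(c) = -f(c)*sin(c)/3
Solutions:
 f(c) = C1/cos(c)^(1/3)


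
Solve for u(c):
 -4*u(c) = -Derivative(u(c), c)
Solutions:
 u(c) = C1*exp(4*c)


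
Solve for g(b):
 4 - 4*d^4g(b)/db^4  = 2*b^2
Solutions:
 g(b) = C1 + C2*b + C3*b^2 + C4*b^3 - b^6/720 + b^4/24


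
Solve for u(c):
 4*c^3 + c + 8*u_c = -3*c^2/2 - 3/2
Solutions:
 u(c) = C1 - c^4/8 - c^3/16 - c^2/16 - 3*c/16


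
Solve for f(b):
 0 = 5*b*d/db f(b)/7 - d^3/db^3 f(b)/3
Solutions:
 f(b) = C1 + Integral(C2*airyai(15^(1/3)*7^(2/3)*b/7) + C3*airybi(15^(1/3)*7^(2/3)*b/7), b)


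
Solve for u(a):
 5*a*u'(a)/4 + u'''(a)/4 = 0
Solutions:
 u(a) = C1 + Integral(C2*airyai(-5^(1/3)*a) + C3*airybi(-5^(1/3)*a), a)


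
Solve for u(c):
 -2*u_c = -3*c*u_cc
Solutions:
 u(c) = C1 + C2*c^(5/3)


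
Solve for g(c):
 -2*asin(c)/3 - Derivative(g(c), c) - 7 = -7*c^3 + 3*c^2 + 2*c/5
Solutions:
 g(c) = C1 + 7*c^4/4 - c^3 - c^2/5 - 2*c*asin(c)/3 - 7*c - 2*sqrt(1 - c^2)/3


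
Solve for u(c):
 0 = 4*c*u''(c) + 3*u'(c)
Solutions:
 u(c) = C1 + C2*c^(1/4)


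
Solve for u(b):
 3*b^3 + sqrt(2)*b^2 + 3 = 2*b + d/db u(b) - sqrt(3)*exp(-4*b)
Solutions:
 u(b) = C1 + 3*b^4/4 + sqrt(2)*b^3/3 - b^2 + 3*b - sqrt(3)*exp(-4*b)/4


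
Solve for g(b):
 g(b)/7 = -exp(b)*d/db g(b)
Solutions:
 g(b) = C1*exp(exp(-b)/7)


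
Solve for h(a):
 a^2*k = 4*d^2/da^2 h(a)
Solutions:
 h(a) = C1 + C2*a + a^4*k/48


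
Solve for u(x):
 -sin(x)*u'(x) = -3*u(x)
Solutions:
 u(x) = C1*(cos(x) - 1)^(3/2)/(cos(x) + 1)^(3/2)


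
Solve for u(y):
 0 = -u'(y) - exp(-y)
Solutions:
 u(y) = C1 + exp(-y)


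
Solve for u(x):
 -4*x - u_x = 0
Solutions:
 u(x) = C1 - 2*x^2


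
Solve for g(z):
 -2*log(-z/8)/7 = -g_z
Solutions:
 g(z) = C1 + 2*z*log(-z)/7 + 2*z*(-3*log(2) - 1)/7


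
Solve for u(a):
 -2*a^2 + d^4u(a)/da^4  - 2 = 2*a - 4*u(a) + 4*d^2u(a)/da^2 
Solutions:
 u(a) = a^2/2 + a/2 + (C1 + C2*a)*exp(-sqrt(2)*a) + (C3 + C4*a)*exp(sqrt(2)*a) + 3/2


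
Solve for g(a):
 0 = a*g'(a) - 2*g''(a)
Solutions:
 g(a) = C1 + C2*erfi(a/2)


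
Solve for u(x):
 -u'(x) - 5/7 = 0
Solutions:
 u(x) = C1 - 5*x/7


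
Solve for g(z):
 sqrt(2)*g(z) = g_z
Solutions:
 g(z) = C1*exp(sqrt(2)*z)


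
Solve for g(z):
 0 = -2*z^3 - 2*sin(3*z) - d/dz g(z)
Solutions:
 g(z) = C1 - z^4/2 + 2*cos(3*z)/3


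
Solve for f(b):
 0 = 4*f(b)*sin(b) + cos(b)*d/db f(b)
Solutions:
 f(b) = C1*cos(b)^4


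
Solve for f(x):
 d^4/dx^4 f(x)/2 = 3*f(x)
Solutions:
 f(x) = C1*exp(-6^(1/4)*x) + C2*exp(6^(1/4)*x) + C3*sin(6^(1/4)*x) + C4*cos(6^(1/4)*x)


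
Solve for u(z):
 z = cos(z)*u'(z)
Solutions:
 u(z) = C1 + Integral(z/cos(z), z)


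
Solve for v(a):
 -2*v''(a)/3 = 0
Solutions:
 v(a) = C1 + C2*a


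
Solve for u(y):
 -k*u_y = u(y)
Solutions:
 u(y) = C1*exp(-y/k)


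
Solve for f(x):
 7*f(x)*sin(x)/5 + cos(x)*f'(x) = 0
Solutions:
 f(x) = C1*cos(x)^(7/5)


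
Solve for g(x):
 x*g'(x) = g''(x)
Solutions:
 g(x) = C1 + C2*erfi(sqrt(2)*x/2)


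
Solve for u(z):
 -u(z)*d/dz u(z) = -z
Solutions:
 u(z) = -sqrt(C1 + z^2)
 u(z) = sqrt(C1 + z^2)


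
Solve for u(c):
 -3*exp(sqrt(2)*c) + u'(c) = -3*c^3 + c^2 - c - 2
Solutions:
 u(c) = C1 - 3*c^4/4 + c^3/3 - c^2/2 - 2*c + 3*sqrt(2)*exp(sqrt(2)*c)/2


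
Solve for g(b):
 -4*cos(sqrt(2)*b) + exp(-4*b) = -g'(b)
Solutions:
 g(b) = C1 + 2*sqrt(2)*sin(sqrt(2)*b) + exp(-4*b)/4


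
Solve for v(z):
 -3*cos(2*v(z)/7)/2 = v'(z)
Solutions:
 3*z/2 - 7*log(sin(2*v(z)/7) - 1)/4 + 7*log(sin(2*v(z)/7) + 1)/4 = C1


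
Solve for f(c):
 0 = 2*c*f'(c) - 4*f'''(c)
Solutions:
 f(c) = C1 + Integral(C2*airyai(2^(2/3)*c/2) + C3*airybi(2^(2/3)*c/2), c)


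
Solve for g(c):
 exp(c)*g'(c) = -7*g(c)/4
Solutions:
 g(c) = C1*exp(7*exp(-c)/4)


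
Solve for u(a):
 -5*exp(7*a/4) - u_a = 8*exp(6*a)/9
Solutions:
 u(a) = C1 - 20*exp(7*a/4)/7 - 4*exp(6*a)/27


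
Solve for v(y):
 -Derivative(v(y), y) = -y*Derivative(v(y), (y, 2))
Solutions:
 v(y) = C1 + C2*y^2


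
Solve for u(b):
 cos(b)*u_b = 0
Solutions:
 u(b) = C1


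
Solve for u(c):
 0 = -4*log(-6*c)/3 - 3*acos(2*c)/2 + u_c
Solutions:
 u(c) = C1 + 4*c*log(-c)/3 + 3*c*acos(2*c)/2 - 4*c/3 + 4*c*log(6)/3 - 3*sqrt(1 - 4*c^2)/4


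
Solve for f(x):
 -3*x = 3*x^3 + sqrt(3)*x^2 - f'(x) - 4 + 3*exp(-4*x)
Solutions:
 f(x) = C1 + 3*x^4/4 + sqrt(3)*x^3/3 + 3*x^2/2 - 4*x - 3*exp(-4*x)/4


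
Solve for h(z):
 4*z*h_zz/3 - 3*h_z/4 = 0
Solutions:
 h(z) = C1 + C2*z^(25/16)


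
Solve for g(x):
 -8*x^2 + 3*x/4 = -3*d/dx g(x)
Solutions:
 g(x) = C1 + 8*x^3/9 - x^2/8


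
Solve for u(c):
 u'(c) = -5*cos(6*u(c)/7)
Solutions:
 5*c - 7*log(sin(6*u(c)/7) - 1)/12 + 7*log(sin(6*u(c)/7) + 1)/12 = C1


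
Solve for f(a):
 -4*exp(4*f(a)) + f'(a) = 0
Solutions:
 f(a) = log(-(-1/(C1 + 16*a))^(1/4))
 f(a) = log(-1/(C1 + 16*a))/4
 f(a) = log(-I*(-1/(C1 + 16*a))^(1/4))
 f(a) = log(I*(-1/(C1 + 16*a))^(1/4))


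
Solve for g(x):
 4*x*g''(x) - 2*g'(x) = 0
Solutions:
 g(x) = C1 + C2*x^(3/2)


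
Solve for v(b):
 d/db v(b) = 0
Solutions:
 v(b) = C1


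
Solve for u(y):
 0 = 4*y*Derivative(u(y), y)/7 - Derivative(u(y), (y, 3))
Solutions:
 u(y) = C1 + Integral(C2*airyai(14^(2/3)*y/7) + C3*airybi(14^(2/3)*y/7), y)


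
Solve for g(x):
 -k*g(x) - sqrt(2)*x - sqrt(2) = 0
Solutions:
 g(x) = sqrt(2)*(-x - 1)/k


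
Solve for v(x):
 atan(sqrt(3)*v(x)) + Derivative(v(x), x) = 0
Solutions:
 Integral(1/atan(sqrt(3)*_y), (_y, v(x))) = C1 - x


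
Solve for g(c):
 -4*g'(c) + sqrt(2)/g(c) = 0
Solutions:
 g(c) = -sqrt(C1 + 2*sqrt(2)*c)/2
 g(c) = sqrt(C1 + 2*sqrt(2)*c)/2


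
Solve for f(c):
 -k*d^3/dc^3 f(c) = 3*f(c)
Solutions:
 f(c) = C1*exp(3^(1/3)*c*(-1/k)^(1/3)) + C2*exp(c*(-1/k)^(1/3)*(-3^(1/3) + 3^(5/6)*I)/2) + C3*exp(-c*(-1/k)^(1/3)*(3^(1/3) + 3^(5/6)*I)/2)


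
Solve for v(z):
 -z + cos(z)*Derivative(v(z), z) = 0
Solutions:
 v(z) = C1 + Integral(z/cos(z), z)


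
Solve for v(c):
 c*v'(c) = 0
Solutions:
 v(c) = C1


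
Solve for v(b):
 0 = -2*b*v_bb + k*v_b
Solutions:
 v(b) = C1 + b^(re(k)/2 + 1)*(C2*sin(log(b)*Abs(im(k))/2) + C3*cos(log(b)*im(k)/2))


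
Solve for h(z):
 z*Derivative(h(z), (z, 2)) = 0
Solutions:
 h(z) = C1 + C2*z


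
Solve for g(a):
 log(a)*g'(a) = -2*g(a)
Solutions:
 g(a) = C1*exp(-2*li(a))


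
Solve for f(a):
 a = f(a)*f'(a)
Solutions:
 f(a) = -sqrt(C1 + a^2)
 f(a) = sqrt(C1 + a^2)


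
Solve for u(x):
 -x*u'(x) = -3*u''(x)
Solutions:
 u(x) = C1 + C2*erfi(sqrt(6)*x/6)


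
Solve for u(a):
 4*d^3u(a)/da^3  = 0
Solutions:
 u(a) = C1 + C2*a + C3*a^2


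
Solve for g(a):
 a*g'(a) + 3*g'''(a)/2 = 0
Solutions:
 g(a) = C1 + Integral(C2*airyai(-2^(1/3)*3^(2/3)*a/3) + C3*airybi(-2^(1/3)*3^(2/3)*a/3), a)


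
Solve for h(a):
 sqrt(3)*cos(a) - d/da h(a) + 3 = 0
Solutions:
 h(a) = C1 + 3*a + sqrt(3)*sin(a)


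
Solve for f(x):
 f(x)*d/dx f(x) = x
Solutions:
 f(x) = -sqrt(C1 + x^2)
 f(x) = sqrt(C1 + x^2)


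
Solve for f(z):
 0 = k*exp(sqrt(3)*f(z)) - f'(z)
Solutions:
 f(z) = sqrt(3)*(2*log(-1/(C1 + k*z)) - log(3))/6


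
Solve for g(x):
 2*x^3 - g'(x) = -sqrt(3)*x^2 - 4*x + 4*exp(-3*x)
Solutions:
 g(x) = C1 + x^4/2 + sqrt(3)*x^3/3 + 2*x^2 + 4*exp(-3*x)/3


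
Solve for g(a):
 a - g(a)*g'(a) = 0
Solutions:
 g(a) = -sqrt(C1 + a^2)
 g(a) = sqrt(C1 + a^2)


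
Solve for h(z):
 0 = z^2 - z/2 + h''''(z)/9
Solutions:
 h(z) = C1 + C2*z + C3*z^2 + C4*z^3 - z^6/40 + 3*z^5/80


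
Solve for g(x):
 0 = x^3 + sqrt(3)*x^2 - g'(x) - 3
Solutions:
 g(x) = C1 + x^4/4 + sqrt(3)*x^3/3 - 3*x


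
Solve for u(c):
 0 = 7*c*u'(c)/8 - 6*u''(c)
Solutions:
 u(c) = C1 + C2*erfi(sqrt(42)*c/24)


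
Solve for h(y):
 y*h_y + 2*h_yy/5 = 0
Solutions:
 h(y) = C1 + C2*erf(sqrt(5)*y/2)


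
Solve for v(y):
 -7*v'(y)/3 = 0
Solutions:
 v(y) = C1


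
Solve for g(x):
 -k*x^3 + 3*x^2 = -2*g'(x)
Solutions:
 g(x) = C1 + k*x^4/8 - x^3/2


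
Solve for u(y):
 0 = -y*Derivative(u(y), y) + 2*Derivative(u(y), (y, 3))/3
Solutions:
 u(y) = C1 + Integral(C2*airyai(2^(2/3)*3^(1/3)*y/2) + C3*airybi(2^(2/3)*3^(1/3)*y/2), y)


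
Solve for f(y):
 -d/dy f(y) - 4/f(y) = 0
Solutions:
 f(y) = -sqrt(C1 - 8*y)
 f(y) = sqrt(C1 - 8*y)


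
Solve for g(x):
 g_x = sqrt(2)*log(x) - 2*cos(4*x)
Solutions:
 g(x) = C1 + sqrt(2)*x*(log(x) - 1) - sin(4*x)/2


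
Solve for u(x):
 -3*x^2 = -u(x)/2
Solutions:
 u(x) = 6*x^2


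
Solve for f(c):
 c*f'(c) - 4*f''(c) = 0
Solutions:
 f(c) = C1 + C2*erfi(sqrt(2)*c/4)


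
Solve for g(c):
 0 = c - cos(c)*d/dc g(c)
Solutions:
 g(c) = C1 + Integral(c/cos(c), c)


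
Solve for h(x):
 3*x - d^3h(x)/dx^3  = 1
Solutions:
 h(x) = C1 + C2*x + C3*x^2 + x^4/8 - x^3/6


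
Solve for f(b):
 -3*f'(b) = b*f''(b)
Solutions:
 f(b) = C1 + C2/b^2


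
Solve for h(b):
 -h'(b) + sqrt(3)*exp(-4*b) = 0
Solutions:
 h(b) = C1 - sqrt(3)*exp(-4*b)/4


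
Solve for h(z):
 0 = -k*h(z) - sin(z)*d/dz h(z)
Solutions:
 h(z) = C1*exp(k*(-log(cos(z) - 1) + log(cos(z) + 1))/2)


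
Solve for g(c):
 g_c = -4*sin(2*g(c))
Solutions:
 g(c) = pi - acos((-C1 - exp(16*c))/(C1 - exp(16*c)))/2
 g(c) = acos((-C1 - exp(16*c))/(C1 - exp(16*c)))/2


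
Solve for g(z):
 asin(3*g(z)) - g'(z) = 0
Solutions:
 Integral(1/asin(3*_y), (_y, g(z))) = C1 + z


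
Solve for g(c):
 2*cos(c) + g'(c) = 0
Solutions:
 g(c) = C1 - 2*sin(c)


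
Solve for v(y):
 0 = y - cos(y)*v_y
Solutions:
 v(y) = C1 + Integral(y/cos(y), y)


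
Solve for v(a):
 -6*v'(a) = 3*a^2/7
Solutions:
 v(a) = C1 - a^3/42


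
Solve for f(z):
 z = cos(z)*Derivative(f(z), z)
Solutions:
 f(z) = C1 + Integral(z/cos(z), z)


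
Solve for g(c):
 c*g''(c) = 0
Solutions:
 g(c) = C1 + C2*c


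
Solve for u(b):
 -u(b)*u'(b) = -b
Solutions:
 u(b) = -sqrt(C1 + b^2)
 u(b) = sqrt(C1 + b^2)


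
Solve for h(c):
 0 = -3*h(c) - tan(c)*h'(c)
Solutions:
 h(c) = C1/sin(c)^3


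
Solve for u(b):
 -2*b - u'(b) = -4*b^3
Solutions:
 u(b) = C1 + b^4 - b^2


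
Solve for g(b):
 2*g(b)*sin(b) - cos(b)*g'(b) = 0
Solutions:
 g(b) = C1/cos(b)^2


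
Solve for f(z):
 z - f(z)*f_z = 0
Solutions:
 f(z) = -sqrt(C1 + z^2)
 f(z) = sqrt(C1 + z^2)


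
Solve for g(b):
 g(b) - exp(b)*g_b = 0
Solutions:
 g(b) = C1*exp(-exp(-b))


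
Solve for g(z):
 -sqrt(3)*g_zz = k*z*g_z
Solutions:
 g(z) = Piecewise((-sqrt(2)*3^(1/4)*sqrt(pi)*C1*erf(sqrt(2)*3^(3/4)*sqrt(k)*z/6)/(2*sqrt(k)) - C2, (k > 0) | (k < 0)), (-C1*z - C2, True))


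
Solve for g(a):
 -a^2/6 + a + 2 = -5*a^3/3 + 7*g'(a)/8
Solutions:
 g(a) = C1 + 10*a^4/21 - 4*a^3/63 + 4*a^2/7 + 16*a/7


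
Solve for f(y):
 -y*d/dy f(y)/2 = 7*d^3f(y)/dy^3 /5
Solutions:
 f(y) = C1 + Integral(C2*airyai(-14^(2/3)*5^(1/3)*y/14) + C3*airybi(-14^(2/3)*5^(1/3)*y/14), y)


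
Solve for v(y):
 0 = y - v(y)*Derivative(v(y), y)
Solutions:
 v(y) = -sqrt(C1 + y^2)
 v(y) = sqrt(C1 + y^2)


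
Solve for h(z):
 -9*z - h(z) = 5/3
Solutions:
 h(z) = -9*z - 5/3


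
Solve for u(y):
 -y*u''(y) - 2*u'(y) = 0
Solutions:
 u(y) = C1 + C2/y


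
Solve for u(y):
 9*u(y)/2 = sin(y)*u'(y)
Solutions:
 u(y) = C1*(cos(y) - 1)^(1/4)*(cos(y)^2 - 2*cos(y) + 1)/((cos(y) + 1)^(1/4)*(cos(y)^2 + 2*cos(y) + 1))


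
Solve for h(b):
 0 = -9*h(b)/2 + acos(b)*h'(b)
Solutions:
 h(b) = C1*exp(9*Integral(1/acos(b), b)/2)


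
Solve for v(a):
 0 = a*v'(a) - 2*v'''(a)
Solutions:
 v(a) = C1 + Integral(C2*airyai(2^(2/3)*a/2) + C3*airybi(2^(2/3)*a/2), a)


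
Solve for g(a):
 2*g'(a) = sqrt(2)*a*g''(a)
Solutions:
 g(a) = C1 + C2*a^(1 + sqrt(2))


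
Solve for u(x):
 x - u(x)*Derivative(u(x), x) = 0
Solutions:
 u(x) = -sqrt(C1 + x^2)
 u(x) = sqrt(C1 + x^2)


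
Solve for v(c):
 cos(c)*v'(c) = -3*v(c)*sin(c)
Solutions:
 v(c) = C1*cos(c)^3


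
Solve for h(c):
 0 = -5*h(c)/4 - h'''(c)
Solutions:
 h(c) = C3*exp(-10^(1/3)*c/2) + (C1*sin(10^(1/3)*sqrt(3)*c/4) + C2*cos(10^(1/3)*sqrt(3)*c/4))*exp(10^(1/3)*c/4)


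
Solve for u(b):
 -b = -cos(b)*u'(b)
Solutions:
 u(b) = C1 + Integral(b/cos(b), b)


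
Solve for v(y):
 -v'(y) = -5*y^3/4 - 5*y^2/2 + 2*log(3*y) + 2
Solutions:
 v(y) = C1 + 5*y^4/16 + 5*y^3/6 - 2*y*log(y) - 2*y*log(3)


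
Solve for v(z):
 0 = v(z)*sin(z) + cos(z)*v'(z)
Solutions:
 v(z) = C1*cos(z)


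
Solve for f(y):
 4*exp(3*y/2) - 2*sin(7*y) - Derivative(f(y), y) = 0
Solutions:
 f(y) = C1 + 8*exp(3*y/2)/3 + 2*cos(7*y)/7


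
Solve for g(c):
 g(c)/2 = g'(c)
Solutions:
 g(c) = C1*exp(c/2)


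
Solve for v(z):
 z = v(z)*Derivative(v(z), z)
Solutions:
 v(z) = -sqrt(C1 + z^2)
 v(z) = sqrt(C1 + z^2)


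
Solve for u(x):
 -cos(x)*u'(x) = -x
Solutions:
 u(x) = C1 + Integral(x/cos(x), x)


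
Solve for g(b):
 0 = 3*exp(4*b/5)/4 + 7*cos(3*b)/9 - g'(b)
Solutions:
 g(b) = C1 + 15*exp(4*b/5)/16 + 7*sin(3*b)/27


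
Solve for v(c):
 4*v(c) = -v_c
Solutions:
 v(c) = C1*exp(-4*c)


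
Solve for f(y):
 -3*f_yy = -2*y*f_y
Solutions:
 f(y) = C1 + C2*erfi(sqrt(3)*y/3)


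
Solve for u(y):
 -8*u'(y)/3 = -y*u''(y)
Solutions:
 u(y) = C1 + C2*y^(11/3)


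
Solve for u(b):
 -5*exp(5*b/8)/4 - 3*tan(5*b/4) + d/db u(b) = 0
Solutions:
 u(b) = C1 + 2*exp(5*b/8) - 12*log(cos(5*b/4))/5


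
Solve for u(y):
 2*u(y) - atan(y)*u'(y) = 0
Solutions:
 u(y) = C1*exp(2*Integral(1/atan(y), y))


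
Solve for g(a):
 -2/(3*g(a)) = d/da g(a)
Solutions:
 g(a) = -sqrt(C1 - 12*a)/3
 g(a) = sqrt(C1 - 12*a)/3


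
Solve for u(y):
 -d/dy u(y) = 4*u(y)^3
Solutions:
 u(y) = -sqrt(2)*sqrt(-1/(C1 - 4*y))/2
 u(y) = sqrt(2)*sqrt(-1/(C1 - 4*y))/2


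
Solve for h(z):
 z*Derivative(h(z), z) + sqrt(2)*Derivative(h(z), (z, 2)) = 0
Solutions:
 h(z) = C1 + C2*erf(2^(1/4)*z/2)


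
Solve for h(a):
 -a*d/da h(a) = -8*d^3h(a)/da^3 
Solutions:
 h(a) = C1 + Integral(C2*airyai(a/2) + C3*airybi(a/2), a)


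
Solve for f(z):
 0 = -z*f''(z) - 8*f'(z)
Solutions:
 f(z) = C1 + C2/z^7


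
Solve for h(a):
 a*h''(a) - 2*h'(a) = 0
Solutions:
 h(a) = C1 + C2*a^3


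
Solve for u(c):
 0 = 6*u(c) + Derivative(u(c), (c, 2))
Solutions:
 u(c) = C1*sin(sqrt(6)*c) + C2*cos(sqrt(6)*c)


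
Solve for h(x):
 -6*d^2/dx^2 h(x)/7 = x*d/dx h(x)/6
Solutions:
 h(x) = C1 + C2*erf(sqrt(14)*x/12)


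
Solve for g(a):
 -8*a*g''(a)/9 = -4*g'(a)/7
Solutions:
 g(a) = C1 + C2*a^(23/14)


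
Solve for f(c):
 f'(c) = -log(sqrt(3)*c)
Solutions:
 f(c) = C1 - c*log(c) - c*log(3)/2 + c


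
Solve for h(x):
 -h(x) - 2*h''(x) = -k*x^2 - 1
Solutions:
 h(x) = C1*sin(sqrt(2)*x/2) + C2*cos(sqrt(2)*x/2) + k*x^2 - 4*k + 1


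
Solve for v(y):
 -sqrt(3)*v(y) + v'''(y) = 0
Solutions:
 v(y) = C3*exp(3^(1/6)*y) + (C1*sin(3^(2/3)*y/2) + C2*cos(3^(2/3)*y/2))*exp(-3^(1/6)*y/2)


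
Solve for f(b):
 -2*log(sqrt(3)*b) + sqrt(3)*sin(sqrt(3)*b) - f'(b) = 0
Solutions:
 f(b) = C1 - 2*b*log(b) - b*log(3) + 2*b - cos(sqrt(3)*b)


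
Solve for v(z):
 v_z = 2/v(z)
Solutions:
 v(z) = -sqrt(C1 + 4*z)
 v(z) = sqrt(C1 + 4*z)


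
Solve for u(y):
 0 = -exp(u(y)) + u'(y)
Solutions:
 u(y) = log(-1/(C1 + y))


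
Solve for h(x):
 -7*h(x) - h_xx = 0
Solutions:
 h(x) = C1*sin(sqrt(7)*x) + C2*cos(sqrt(7)*x)


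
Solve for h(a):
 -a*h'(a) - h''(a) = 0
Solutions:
 h(a) = C1 + C2*erf(sqrt(2)*a/2)


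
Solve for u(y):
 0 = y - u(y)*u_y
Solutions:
 u(y) = -sqrt(C1 + y^2)
 u(y) = sqrt(C1 + y^2)


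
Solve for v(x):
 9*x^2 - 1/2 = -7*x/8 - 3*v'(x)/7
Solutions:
 v(x) = C1 - 7*x^3 - 49*x^2/48 + 7*x/6


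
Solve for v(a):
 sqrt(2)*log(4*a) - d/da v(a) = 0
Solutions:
 v(a) = C1 + sqrt(2)*a*log(a) - sqrt(2)*a + 2*sqrt(2)*a*log(2)


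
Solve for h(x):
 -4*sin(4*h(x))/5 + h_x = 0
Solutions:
 -4*x/5 + log(cos(4*h(x)) - 1)/8 - log(cos(4*h(x)) + 1)/8 = C1


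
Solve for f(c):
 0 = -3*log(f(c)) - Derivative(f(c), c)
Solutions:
 li(f(c)) = C1 - 3*c


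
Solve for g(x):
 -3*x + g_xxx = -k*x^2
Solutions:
 g(x) = C1 + C2*x + C3*x^2 - k*x^5/60 + x^4/8


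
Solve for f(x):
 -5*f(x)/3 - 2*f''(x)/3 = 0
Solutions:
 f(x) = C1*sin(sqrt(10)*x/2) + C2*cos(sqrt(10)*x/2)


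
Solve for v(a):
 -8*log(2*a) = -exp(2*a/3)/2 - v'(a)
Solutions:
 v(a) = C1 + 8*a*log(a) + 8*a*(-1 + log(2)) - 3*exp(2*a/3)/4


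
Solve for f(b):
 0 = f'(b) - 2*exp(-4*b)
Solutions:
 f(b) = C1 - exp(-4*b)/2


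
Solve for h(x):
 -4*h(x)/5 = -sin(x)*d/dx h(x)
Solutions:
 h(x) = C1*(cos(x) - 1)^(2/5)/(cos(x) + 1)^(2/5)


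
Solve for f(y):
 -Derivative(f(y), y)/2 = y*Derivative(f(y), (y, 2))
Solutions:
 f(y) = C1 + C2*sqrt(y)


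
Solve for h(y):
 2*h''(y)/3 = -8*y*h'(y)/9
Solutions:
 h(y) = C1 + C2*erf(sqrt(6)*y/3)


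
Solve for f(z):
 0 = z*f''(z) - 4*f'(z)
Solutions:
 f(z) = C1 + C2*z^5


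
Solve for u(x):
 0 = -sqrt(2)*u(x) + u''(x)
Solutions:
 u(x) = C1*exp(-2^(1/4)*x) + C2*exp(2^(1/4)*x)


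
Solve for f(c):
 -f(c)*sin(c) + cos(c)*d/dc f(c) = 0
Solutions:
 f(c) = C1/cos(c)


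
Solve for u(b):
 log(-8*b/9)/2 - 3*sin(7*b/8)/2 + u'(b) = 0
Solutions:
 u(b) = C1 - b*log(-b)/2 - 3*b*log(2)/2 + b/2 + b*log(3) - 12*cos(7*b/8)/7


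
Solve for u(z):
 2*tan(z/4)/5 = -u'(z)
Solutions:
 u(z) = C1 + 8*log(cos(z/4))/5


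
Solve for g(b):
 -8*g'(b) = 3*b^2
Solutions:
 g(b) = C1 - b^3/8


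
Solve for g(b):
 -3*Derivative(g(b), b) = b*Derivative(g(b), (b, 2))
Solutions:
 g(b) = C1 + C2/b^2


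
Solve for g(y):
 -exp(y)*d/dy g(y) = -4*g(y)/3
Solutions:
 g(y) = C1*exp(-4*exp(-y)/3)


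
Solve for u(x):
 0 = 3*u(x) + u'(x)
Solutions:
 u(x) = C1*exp(-3*x)


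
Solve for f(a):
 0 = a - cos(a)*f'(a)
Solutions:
 f(a) = C1 + Integral(a/cos(a), a)


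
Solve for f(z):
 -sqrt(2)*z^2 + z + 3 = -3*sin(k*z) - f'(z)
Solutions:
 f(z) = C1 + sqrt(2)*z^3/3 - z^2/2 - 3*z + 3*cos(k*z)/k


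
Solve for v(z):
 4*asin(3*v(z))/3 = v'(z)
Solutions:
 Integral(1/asin(3*_y), (_y, v(z))) = C1 + 4*z/3


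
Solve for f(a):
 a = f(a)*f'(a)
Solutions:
 f(a) = -sqrt(C1 + a^2)
 f(a) = sqrt(C1 + a^2)


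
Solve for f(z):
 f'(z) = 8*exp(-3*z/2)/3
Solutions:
 f(z) = C1 - 16*exp(-3*z/2)/9


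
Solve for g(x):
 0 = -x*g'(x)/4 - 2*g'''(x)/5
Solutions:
 g(x) = C1 + Integral(C2*airyai(-5^(1/3)*x/2) + C3*airybi(-5^(1/3)*x/2), x)


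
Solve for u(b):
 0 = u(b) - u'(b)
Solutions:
 u(b) = C1*exp(b)


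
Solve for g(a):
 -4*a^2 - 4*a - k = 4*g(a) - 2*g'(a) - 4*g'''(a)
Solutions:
 g(a) = C1*exp(6^(1/3)*a*(-(18 + sqrt(330))^(1/3) + 6^(1/3)/(18 + sqrt(330))^(1/3))/12)*sin(2^(1/3)*3^(1/6)*a*(3*2^(1/3)/(18 + sqrt(330))^(1/3) + 3^(2/3)*(18 + sqrt(330))^(1/3))/12) + C2*exp(6^(1/3)*a*(-(18 + sqrt(330))^(1/3) + 6^(1/3)/(18 + sqrt(330))^(1/3))/12)*cos(2^(1/3)*3^(1/6)*a*(3*2^(1/3)/(18 + sqrt(330))^(1/3) + 3^(2/3)*(18 + sqrt(330))^(1/3))/12) + C3*exp(-6^(1/3)*a*(-(18 + sqrt(330))^(1/3) + 6^(1/3)/(18 + sqrt(330))^(1/3))/6) - a^2 - 2*a - k/4 - 1


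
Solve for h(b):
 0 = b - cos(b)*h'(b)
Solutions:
 h(b) = C1 + Integral(b/cos(b), b)


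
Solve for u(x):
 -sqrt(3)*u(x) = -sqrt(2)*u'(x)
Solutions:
 u(x) = C1*exp(sqrt(6)*x/2)


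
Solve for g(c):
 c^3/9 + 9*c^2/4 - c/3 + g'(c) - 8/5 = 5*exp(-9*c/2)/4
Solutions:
 g(c) = C1 - c^4/36 - 3*c^3/4 + c^2/6 + 8*c/5 - 5*exp(-9*c/2)/18


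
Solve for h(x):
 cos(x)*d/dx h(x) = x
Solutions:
 h(x) = C1 + Integral(x/cos(x), x)


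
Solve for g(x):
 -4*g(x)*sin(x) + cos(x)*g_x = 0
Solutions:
 g(x) = C1/cos(x)^4


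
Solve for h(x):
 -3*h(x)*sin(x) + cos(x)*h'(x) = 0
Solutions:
 h(x) = C1/cos(x)^3


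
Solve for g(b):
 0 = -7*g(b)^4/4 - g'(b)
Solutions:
 g(b) = 2^(2/3)*(1/(C1 + 21*b))^(1/3)
 g(b) = (-6^(2/3) - 3*2^(2/3)*3^(1/6)*I)*(1/(C1 + 7*b))^(1/3)/6
 g(b) = (-6^(2/3) + 3*2^(2/3)*3^(1/6)*I)*(1/(C1 + 7*b))^(1/3)/6


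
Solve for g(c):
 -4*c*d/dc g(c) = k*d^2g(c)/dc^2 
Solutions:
 g(c) = C1 + C2*sqrt(k)*erf(sqrt(2)*c*sqrt(1/k))


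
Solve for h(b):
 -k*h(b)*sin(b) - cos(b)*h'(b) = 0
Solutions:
 h(b) = C1*exp(k*log(cos(b)))


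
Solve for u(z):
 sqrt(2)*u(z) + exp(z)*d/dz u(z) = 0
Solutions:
 u(z) = C1*exp(sqrt(2)*exp(-z))


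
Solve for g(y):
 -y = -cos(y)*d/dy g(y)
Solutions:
 g(y) = C1 + Integral(y/cos(y), y)


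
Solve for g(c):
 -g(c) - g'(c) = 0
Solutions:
 g(c) = C1*exp(-c)


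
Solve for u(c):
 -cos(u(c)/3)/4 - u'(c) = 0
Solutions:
 c/4 - 3*log(sin(u(c)/3) - 1)/2 + 3*log(sin(u(c)/3) + 1)/2 = C1


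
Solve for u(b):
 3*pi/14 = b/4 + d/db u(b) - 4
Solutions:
 u(b) = C1 - b^2/8 + 3*pi*b/14 + 4*b


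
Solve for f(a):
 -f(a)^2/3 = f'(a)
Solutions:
 f(a) = 3/(C1 + a)


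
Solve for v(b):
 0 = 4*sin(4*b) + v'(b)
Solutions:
 v(b) = C1 + cos(4*b)


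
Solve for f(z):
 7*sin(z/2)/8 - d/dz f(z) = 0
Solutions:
 f(z) = C1 - 7*cos(z/2)/4


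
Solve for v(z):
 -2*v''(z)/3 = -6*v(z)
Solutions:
 v(z) = C1*exp(-3*z) + C2*exp(3*z)


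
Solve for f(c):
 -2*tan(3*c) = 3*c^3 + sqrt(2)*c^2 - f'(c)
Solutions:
 f(c) = C1 + 3*c^4/4 + sqrt(2)*c^3/3 - 2*log(cos(3*c))/3


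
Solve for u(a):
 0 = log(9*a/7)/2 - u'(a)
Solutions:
 u(a) = C1 + a*log(a)/2 - a*log(7)/2 - a/2 + a*log(3)


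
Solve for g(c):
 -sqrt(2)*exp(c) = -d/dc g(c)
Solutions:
 g(c) = C1 + sqrt(2)*exp(c)


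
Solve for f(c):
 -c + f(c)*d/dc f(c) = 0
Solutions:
 f(c) = -sqrt(C1 + c^2)
 f(c) = sqrt(C1 + c^2)


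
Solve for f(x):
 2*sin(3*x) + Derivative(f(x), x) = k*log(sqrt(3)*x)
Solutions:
 f(x) = C1 + k*x*(log(x) - 1) + k*x*log(3)/2 + 2*cos(3*x)/3


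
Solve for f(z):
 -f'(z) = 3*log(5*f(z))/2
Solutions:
 2*Integral(1/(log(_y) + log(5)), (_y, f(z)))/3 = C1 - z


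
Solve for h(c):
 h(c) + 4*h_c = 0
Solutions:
 h(c) = C1*exp(-c/4)


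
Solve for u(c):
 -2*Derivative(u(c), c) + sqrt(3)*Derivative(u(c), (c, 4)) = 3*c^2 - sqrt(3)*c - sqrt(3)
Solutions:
 u(c) = C1 + C4*exp(2^(1/3)*3^(5/6)*c/3) - c^3/2 + sqrt(3)*c^2/4 + sqrt(3)*c/2 + (C2*sin(6^(1/3)*c/2) + C3*cos(6^(1/3)*c/2))*exp(-2^(1/3)*3^(5/6)*c/6)


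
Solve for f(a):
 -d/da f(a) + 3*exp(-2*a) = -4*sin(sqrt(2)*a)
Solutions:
 f(a) = C1 - 2*sqrt(2)*cos(sqrt(2)*a) - 3*exp(-2*a)/2


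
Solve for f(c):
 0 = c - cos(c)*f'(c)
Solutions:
 f(c) = C1 + Integral(c/cos(c), c)


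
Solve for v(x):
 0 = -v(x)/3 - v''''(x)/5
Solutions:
 v(x) = (C1*sin(sqrt(2)*3^(3/4)*5^(1/4)*x/6) + C2*cos(sqrt(2)*3^(3/4)*5^(1/4)*x/6))*exp(-sqrt(2)*3^(3/4)*5^(1/4)*x/6) + (C3*sin(sqrt(2)*3^(3/4)*5^(1/4)*x/6) + C4*cos(sqrt(2)*3^(3/4)*5^(1/4)*x/6))*exp(sqrt(2)*3^(3/4)*5^(1/4)*x/6)


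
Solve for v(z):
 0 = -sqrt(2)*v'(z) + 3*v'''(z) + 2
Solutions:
 v(z) = C1 + C2*exp(-2^(1/4)*sqrt(3)*z/3) + C3*exp(2^(1/4)*sqrt(3)*z/3) + sqrt(2)*z


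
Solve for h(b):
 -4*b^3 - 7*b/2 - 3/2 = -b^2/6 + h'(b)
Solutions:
 h(b) = C1 - b^4 + b^3/18 - 7*b^2/4 - 3*b/2


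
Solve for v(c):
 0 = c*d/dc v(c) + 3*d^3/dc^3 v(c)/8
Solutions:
 v(c) = C1 + Integral(C2*airyai(-2*3^(2/3)*c/3) + C3*airybi(-2*3^(2/3)*c/3), c)


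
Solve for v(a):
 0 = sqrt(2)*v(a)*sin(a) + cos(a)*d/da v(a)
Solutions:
 v(a) = C1*cos(a)^(sqrt(2))


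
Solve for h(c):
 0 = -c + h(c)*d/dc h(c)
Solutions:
 h(c) = -sqrt(C1 + c^2)
 h(c) = sqrt(C1 + c^2)


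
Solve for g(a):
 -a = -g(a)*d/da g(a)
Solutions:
 g(a) = -sqrt(C1 + a^2)
 g(a) = sqrt(C1 + a^2)


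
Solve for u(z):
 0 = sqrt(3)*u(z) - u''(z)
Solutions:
 u(z) = C1*exp(-3^(1/4)*z) + C2*exp(3^(1/4)*z)


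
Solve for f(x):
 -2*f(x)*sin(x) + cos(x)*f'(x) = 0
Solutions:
 f(x) = C1/cos(x)^2


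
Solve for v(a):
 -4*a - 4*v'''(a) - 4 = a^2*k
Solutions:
 v(a) = C1 + C2*a + C3*a^2 - a^5*k/240 - a^4/24 - a^3/6


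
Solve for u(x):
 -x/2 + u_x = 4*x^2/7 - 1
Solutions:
 u(x) = C1 + 4*x^3/21 + x^2/4 - x


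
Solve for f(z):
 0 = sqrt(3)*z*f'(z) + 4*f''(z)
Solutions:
 f(z) = C1 + C2*erf(sqrt(2)*3^(1/4)*z/4)


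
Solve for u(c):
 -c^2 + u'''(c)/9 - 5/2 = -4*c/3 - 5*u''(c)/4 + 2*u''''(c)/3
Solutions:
 u(c) = C1 + C2*c + C3*exp(c*(1 - sqrt(271))/12) + C4*exp(c*(1 + sqrt(271))/12) + c^4/15 - 136*c^3/675 + 14989*c^2/10125


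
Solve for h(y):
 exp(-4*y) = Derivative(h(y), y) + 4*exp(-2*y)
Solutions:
 h(y) = C1 + 2*exp(-2*y) - exp(-4*y)/4


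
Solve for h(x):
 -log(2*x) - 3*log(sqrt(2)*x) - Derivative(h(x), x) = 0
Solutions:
 h(x) = C1 - 4*x*log(x) - 5*x*log(2)/2 + 4*x


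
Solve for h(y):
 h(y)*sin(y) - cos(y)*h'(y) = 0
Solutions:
 h(y) = C1/cos(y)


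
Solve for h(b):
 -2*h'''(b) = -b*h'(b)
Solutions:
 h(b) = C1 + Integral(C2*airyai(2^(2/3)*b/2) + C3*airybi(2^(2/3)*b/2), b)


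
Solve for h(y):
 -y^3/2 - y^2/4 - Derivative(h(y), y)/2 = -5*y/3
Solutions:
 h(y) = C1 - y^4/4 - y^3/6 + 5*y^2/3


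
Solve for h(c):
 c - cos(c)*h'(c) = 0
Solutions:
 h(c) = C1 + Integral(c/cos(c), c)


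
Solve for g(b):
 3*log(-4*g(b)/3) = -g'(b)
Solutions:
 Integral(1/(log(-_y) - log(3) + 2*log(2)), (_y, g(b)))/3 = C1 - b


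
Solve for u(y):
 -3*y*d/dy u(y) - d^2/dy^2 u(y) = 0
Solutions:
 u(y) = C1 + C2*erf(sqrt(6)*y/2)


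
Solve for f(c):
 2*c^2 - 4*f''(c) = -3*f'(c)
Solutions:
 f(c) = C1 + C2*exp(3*c/4) - 2*c^3/9 - 8*c^2/9 - 64*c/27


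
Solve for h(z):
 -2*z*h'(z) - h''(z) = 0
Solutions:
 h(z) = C1 + C2*erf(z)


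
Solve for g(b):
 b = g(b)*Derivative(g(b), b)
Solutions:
 g(b) = -sqrt(C1 + b^2)
 g(b) = sqrt(C1 + b^2)


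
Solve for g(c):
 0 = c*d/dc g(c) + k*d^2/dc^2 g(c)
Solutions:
 g(c) = C1 + C2*sqrt(k)*erf(sqrt(2)*c*sqrt(1/k)/2)


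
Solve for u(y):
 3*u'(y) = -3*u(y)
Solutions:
 u(y) = C1*exp(-y)


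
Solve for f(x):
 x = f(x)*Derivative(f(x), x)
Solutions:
 f(x) = -sqrt(C1 + x^2)
 f(x) = sqrt(C1 + x^2)


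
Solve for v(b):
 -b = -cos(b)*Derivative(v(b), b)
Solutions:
 v(b) = C1 + Integral(b/cos(b), b)


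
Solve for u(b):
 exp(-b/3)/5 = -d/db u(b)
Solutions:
 u(b) = C1 + 3*exp(-b/3)/5


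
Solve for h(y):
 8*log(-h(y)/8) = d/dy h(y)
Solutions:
 -Integral(1/(log(-_y) - 3*log(2)), (_y, h(y)))/8 = C1 - y


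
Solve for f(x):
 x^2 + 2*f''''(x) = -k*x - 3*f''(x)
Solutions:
 f(x) = C1 + C2*x + C3*sin(sqrt(6)*x/2) + C4*cos(sqrt(6)*x/2) - k*x^3/18 - x^4/36 + 2*x^2/9


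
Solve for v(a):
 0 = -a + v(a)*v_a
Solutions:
 v(a) = -sqrt(C1 + a^2)
 v(a) = sqrt(C1 + a^2)


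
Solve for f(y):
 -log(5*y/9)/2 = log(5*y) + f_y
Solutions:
 f(y) = C1 - 3*y*log(y)/2 - 3*y*log(5)/2 + y*log(3) + 3*y/2


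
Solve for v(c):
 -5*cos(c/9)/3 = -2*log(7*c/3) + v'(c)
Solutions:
 v(c) = C1 + 2*c*log(c) - 2*c*log(3) - 2*c + 2*c*log(7) - 15*sin(c/9)


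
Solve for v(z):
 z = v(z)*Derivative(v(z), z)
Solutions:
 v(z) = -sqrt(C1 + z^2)
 v(z) = sqrt(C1 + z^2)


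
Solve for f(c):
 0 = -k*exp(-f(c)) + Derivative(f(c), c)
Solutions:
 f(c) = log(C1 + c*k)


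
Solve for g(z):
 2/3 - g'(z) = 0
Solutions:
 g(z) = C1 + 2*z/3


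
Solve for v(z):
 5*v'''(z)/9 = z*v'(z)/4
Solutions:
 v(z) = C1 + Integral(C2*airyai(3^(2/3)*50^(1/3)*z/10) + C3*airybi(3^(2/3)*50^(1/3)*z/10), z)


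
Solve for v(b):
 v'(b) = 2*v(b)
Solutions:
 v(b) = C1*exp(2*b)


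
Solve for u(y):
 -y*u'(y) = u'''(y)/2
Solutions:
 u(y) = C1 + Integral(C2*airyai(-2^(1/3)*y) + C3*airybi(-2^(1/3)*y), y)


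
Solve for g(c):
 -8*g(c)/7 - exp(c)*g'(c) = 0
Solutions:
 g(c) = C1*exp(8*exp(-c)/7)


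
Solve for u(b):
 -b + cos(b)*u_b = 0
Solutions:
 u(b) = C1 + Integral(b/cos(b), b)


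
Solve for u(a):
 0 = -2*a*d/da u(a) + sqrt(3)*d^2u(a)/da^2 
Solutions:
 u(a) = C1 + C2*erfi(3^(3/4)*a/3)


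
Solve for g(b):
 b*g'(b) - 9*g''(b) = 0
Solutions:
 g(b) = C1 + C2*erfi(sqrt(2)*b/6)


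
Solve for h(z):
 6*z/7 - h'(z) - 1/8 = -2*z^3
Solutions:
 h(z) = C1 + z^4/2 + 3*z^2/7 - z/8


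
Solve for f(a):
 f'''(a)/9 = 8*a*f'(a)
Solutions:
 f(a) = C1 + Integral(C2*airyai(2*3^(2/3)*a) + C3*airybi(2*3^(2/3)*a), a)


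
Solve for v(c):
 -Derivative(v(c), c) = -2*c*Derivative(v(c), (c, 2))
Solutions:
 v(c) = C1 + C2*c^(3/2)


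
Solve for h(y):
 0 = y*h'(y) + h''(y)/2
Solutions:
 h(y) = C1 + C2*erf(y)


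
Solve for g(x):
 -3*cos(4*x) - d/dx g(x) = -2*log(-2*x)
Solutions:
 g(x) = C1 + 2*x*log(-x) - 2*x + 2*x*log(2) - 3*sin(4*x)/4


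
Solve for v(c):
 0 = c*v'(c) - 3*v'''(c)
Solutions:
 v(c) = C1 + Integral(C2*airyai(3^(2/3)*c/3) + C3*airybi(3^(2/3)*c/3), c)


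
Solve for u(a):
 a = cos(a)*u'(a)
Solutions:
 u(a) = C1 + Integral(a/cos(a), a)


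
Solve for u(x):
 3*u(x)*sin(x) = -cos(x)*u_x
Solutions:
 u(x) = C1*cos(x)^3


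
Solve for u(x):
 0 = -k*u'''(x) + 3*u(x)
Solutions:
 u(x) = C1*exp(3^(1/3)*x*(1/k)^(1/3)) + C2*exp(x*(-3^(1/3) + 3^(5/6)*I)*(1/k)^(1/3)/2) + C3*exp(-x*(3^(1/3) + 3^(5/6)*I)*(1/k)^(1/3)/2)


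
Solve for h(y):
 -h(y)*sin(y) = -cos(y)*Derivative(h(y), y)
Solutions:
 h(y) = C1/cos(y)


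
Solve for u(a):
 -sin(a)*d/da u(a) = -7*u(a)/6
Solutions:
 u(a) = C1*(cos(a) - 1)^(7/12)/(cos(a) + 1)^(7/12)


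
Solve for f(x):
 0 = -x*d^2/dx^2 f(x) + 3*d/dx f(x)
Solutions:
 f(x) = C1 + C2*x^4


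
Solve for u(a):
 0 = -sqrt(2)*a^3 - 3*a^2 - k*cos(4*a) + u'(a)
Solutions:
 u(a) = C1 + sqrt(2)*a^4/4 + a^3 + k*sin(4*a)/4


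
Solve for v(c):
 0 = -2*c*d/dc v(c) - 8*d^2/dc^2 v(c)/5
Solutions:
 v(c) = C1 + C2*erf(sqrt(10)*c/4)


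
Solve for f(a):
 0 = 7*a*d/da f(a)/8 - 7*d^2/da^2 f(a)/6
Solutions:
 f(a) = C1 + C2*erfi(sqrt(6)*a/4)


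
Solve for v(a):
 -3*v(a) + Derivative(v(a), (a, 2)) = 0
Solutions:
 v(a) = C1*exp(-sqrt(3)*a) + C2*exp(sqrt(3)*a)


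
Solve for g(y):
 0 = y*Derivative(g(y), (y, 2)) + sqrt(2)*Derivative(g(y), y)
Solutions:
 g(y) = C1 + C2*y^(1 - sqrt(2))


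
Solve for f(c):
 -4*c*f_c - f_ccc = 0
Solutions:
 f(c) = C1 + Integral(C2*airyai(-2^(2/3)*c) + C3*airybi(-2^(2/3)*c), c)


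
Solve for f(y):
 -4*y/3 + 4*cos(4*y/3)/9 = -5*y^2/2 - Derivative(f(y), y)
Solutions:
 f(y) = C1 - 5*y^3/6 + 2*y^2/3 - sin(4*y/3)/3


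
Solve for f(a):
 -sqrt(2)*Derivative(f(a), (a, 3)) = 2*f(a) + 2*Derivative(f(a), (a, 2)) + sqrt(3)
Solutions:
 f(a) = C1*exp(a*(-4*sqrt(2) + 4*2^(1/3)/(3*sqrt(210) + 31*sqrt(2))^(1/3) + 2^(2/3)*(3*sqrt(210) + 31*sqrt(2))^(1/3))/12)*sin(2^(1/3)*sqrt(3)*a*(-2^(1/3)*(3*sqrt(210) + 31*sqrt(2))^(1/3) + 4/(3*sqrt(210) + 31*sqrt(2))^(1/3))/12) + C2*exp(a*(-4*sqrt(2) + 4*2^(1/3)/(3*sqrt(210) + 31*sqrt(2))^(1/3) + 2^(2/3)*(3*sqrt(210) + 31*sqrt(2))^(1/3))/12)*cos(2^(1/3)*sqrt(3)*a*(-2^(1/3)*(3*sqrt(210) + 31*sqrt(2))^(1/3) + 4/(3*sqrt(210) + 31*sqrt(2))^(1/3))/12) + C3*exp(-a*(4*2^(1/3)/(3*sqrt(210) + 31*sqrt(2))^(1/3) + 2*sqrt(2) + 2^(2/3)*(3*sqrt(210) + 31*sqrt(2))^(1/3))/6) - sqrt(3)/2


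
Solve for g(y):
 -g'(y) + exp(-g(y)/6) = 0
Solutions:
 g(y) = 6*log(C1 + y/6)


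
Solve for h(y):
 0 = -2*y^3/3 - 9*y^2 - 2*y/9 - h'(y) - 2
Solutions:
 h(y) = C1 - y^4/6 - 3*y^3 - y^2/9 - 2*y


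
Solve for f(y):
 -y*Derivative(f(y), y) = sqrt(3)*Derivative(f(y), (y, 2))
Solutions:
 f(y) = C1 + C2*erf(sqrt(2)*3^(3/4)*y/6)


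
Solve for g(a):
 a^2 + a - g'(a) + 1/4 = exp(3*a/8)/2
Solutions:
 g(a) = C1 + a^3/3 + a^2/2 + a/4 - 4*exp(3*a/8)/3


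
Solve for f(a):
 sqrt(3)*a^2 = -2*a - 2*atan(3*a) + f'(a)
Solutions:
 f(a) = C1 + sqrt(3)*a^3/3 + a^2 + 2*a*atan(3*a) - log(9*a^2 + 1)/3


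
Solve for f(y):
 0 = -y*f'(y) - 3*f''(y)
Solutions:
 f(y) = C1 + C2*erf(sqrt(6)*y/6)


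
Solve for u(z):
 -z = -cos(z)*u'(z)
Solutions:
 u(z) = C1 + Integral(z/cos(z), z)


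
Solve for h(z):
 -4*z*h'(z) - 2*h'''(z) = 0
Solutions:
 h(z) = C1 + Integral(C2*airyai(-2^(1/3)*z) + C3*airybi(-2^(1/3)*z), z)


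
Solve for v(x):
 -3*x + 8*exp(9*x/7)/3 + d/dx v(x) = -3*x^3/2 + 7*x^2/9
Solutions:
 v(x) = C1 - 3*x^4/8 + 7*x^3/27 + 3*x^2/2 - 56*exp(9*x/7)/27


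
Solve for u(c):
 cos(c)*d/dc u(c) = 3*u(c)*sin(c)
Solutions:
 u(c) = C1/cos(c)^3


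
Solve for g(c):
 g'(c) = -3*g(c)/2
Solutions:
 g(c) = C1*exp(-3*c/2)


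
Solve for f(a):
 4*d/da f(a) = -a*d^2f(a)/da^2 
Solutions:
 f(a) = C1 + C2/a^3


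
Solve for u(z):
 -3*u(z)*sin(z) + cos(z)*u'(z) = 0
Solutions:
 u(z) = C1/cos(z)^3


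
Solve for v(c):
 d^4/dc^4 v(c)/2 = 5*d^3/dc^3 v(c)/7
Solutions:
 v(c) = C1 + C2*c + C3*c^2 + C4*exp(10*c/7)


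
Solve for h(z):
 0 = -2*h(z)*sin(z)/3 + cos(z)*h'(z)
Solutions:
 h(z) = C1/cos(z)^(2/3)


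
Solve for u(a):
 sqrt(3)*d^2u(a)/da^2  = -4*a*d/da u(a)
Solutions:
 u(a) = C1 + C2*erf(sqrt(2)*3^(3/4)*a/3)


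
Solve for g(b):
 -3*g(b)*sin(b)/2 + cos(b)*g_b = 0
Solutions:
 g(b) = C1/cos(b)^(3/2)


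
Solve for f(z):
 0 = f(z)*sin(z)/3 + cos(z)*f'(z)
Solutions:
 f(z) = C1*cos(z)^(1/3)


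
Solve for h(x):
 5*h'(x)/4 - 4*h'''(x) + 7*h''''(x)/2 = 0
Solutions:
 h(x) = C1 + C2*exp(x*(128*2^(2/3)/(21*sqrt(37785) + 4567)^(1/3) + 2^(1/3)*(21*sqrt(37785) + 4567)^(1/3) + 32)/84)*sin(2^(1/3)*sqrt(3)*x*(-(21*sqrt(37785) + 4567)^(1/3) + 128*2^(1/3)/(21*sqrt(37785) + 4567)^(1/3))/84) + C3*exp(x*(128*2^(2/3)/(21*sqrt(37785) + 4567)^(1/3) + 2^(1/3)*(21*sqrt(37785) + 4567)^(1/3) + 32)/84)*cos(2^(1/3)*sqrt(3)*x*(-(21*sqrt(37785) + 4567)^(1/3) + 128*2^(1/3)/(21*sqrt(37785) + 4567)^(1/3))/84) + C4*exp(x*(-2^(1/3)*(21*sqrt(37785) + 4567)^(1/3) - 128*2^(2/3)/(21*sqrt(37785) + 4567)^(1/3) + 16)/42)


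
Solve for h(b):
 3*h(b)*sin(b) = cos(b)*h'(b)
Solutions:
 h(b) = C1/cos(b)^3


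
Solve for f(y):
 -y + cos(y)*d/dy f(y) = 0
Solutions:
 f(y) = C1 + Integral(y/cos(y), y)


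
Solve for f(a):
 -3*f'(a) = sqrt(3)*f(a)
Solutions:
 f(a) = C1*exp(-sqrt(3)*a/3)


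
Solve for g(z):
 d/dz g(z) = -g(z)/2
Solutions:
 g(z) = C1*exp(-z/2)


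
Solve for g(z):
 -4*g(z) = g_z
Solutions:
 g(z) = C1*exp(-4*z)


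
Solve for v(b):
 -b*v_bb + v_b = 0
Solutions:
 v(b) = C1 + C2*b^2


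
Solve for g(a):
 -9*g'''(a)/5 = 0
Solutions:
 g(a) = C1 + C2*a + C3*a^2


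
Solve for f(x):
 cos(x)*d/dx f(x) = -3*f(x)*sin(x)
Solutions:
 f(x) = C1*cos(x)^3


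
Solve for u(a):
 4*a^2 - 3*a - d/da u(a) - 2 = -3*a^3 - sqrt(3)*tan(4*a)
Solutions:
 u(a) = C1 + 3*a^4/4 + 4*a^3/3 - 3*a^2/2 - 2*a - sqrt(3)*log(cos(4*a))/4


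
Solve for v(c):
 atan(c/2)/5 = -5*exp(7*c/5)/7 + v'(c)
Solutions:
 v(c) = C1 + c*atan(c/2)/5 + 25*exp(7*c/5)/49 - log(c^2 + 4)/5


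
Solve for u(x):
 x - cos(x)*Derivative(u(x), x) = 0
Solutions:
 u(x) = C1 + Integral(x/cos(x), x)


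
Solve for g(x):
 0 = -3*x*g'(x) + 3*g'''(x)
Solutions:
 g(x) = C1 + Integral(C2*airyai(x) + C3*airybi(x), x)


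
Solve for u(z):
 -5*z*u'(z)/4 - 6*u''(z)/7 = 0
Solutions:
 u(z) = C1 + C2*erf(sqrt(105)*z/12)
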